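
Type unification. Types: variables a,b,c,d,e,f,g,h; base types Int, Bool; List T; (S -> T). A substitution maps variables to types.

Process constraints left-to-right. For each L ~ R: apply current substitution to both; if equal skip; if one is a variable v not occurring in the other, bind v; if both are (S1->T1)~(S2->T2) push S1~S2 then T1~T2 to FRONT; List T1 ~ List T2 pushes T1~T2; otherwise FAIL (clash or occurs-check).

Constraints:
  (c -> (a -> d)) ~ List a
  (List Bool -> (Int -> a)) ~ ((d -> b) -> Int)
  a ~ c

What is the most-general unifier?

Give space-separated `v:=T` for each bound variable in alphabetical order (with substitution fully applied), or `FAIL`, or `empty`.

Answer: FAIL

Derivation:
step 1: unify (c -> (a -> d)) ~ List a  [subst: {-} | 2 pending]
  clash: (c -> (a -> d)) vs List a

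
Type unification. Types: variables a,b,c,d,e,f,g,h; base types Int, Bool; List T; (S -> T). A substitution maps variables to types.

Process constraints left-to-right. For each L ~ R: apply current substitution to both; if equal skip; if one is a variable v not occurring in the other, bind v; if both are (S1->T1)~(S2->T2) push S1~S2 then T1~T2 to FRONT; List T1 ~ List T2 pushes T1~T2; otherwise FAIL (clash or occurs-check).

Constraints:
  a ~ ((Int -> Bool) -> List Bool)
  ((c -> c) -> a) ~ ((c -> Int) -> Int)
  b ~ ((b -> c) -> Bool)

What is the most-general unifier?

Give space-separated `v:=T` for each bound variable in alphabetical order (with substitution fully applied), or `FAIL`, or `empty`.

Answer: FAIL

Derivation:
step 1: unify a ~ ((Int -> Bool) -> List Bool)  [subst: {-} | 2 pending]
  bind a := ((Int -> Bool) -> List Bool)
step 2: unify ((c -> c) -> ((Int -> Bool) -> List Bool)) ~ ((c -> Int) -> Int)  [subst: {a:=((Int -> Bool) -> List Bool)} | 1 pending]
  -> decompose arrow: push (c -> c)~(c -> Int), ((Int -> Bool) -> List Bool)~Int
step 3: unify (c -> c) ~ (c -> Int)  [subst: {a:=((Int -> Bool) -> List Bool)} | 2 pending]
  -> decompose arrow: push c~c, c~Int
step 4: unify c ~ c  [subst: {a:=((Int -> Bool) -> List Bool)} | 3 pending]
  -> identical, skip
step 5: unify c ~ Int  [subst: {a:=((Int -> Bool) -> List Bool)} | 2 pending]
  bind c := Int
step 6: unify ((Int -> Bool) -> List Bool) ~ Int  [subst: {a:=((Int -> Bool) -> List Bool), c:=Int} | 1 pending]
  clash: ((Int -> Bool) -> List Bool) vs Int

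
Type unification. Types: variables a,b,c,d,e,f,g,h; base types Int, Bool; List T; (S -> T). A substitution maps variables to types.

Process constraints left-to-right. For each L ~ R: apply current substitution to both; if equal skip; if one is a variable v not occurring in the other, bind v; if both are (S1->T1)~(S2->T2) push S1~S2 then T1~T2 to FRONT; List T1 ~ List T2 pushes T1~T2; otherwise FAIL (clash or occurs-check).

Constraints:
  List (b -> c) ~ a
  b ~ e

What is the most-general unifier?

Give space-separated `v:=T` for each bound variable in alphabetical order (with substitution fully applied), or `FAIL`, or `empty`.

step 1: unify List (b -> c) ~ a  [subst: {-} | 1 pending]
  bind a := List (b -> c)
step 2: unify b ~ e  [subst: {a:=List (b -> c)} | 0 pending]
  bind b := e

Answer: a:=List (e -> c) b:=e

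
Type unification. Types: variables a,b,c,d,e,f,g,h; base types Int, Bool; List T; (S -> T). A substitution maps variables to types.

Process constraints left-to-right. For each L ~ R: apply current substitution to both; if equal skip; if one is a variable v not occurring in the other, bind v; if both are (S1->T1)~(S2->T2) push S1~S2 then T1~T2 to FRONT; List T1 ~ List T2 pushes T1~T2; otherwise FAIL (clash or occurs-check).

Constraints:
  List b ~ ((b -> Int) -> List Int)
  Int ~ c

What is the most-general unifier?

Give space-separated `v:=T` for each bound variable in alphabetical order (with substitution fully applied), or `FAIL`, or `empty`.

step 1: unify List b ~ ((b -> Int) -> List Int)  [subst: {-} | 1 pending]
  clash: List b vs ((b -> Int) -> List Int)

Answer: FAIL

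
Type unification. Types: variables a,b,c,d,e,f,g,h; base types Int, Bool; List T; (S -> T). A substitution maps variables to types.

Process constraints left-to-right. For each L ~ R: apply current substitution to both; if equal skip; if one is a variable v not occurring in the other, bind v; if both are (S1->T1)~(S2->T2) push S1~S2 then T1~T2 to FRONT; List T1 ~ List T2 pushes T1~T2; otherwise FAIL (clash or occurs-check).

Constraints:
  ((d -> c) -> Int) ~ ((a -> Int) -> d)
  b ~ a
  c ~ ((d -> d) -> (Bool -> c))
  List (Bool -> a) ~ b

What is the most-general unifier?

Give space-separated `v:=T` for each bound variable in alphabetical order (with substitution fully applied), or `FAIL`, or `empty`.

Answer: FAIL

Derivation:
step 1: unify ((d -> c) -> Int) ~ ((a -> Int) -> d)  [subst: {-} | 3 pending]
  -> decompose arrow: push (d -> c)~(a -> Int), Int~d
step 2: unify (d -> c) ~ (a -> Int)  [subst: {-} | 4 pending]
  -> decompose arrow: push d~a, c~Int
step 3: unify d ~ a  [subst: {-} | 5 pending]
  bind d := a
step 4: unify c ~ Int  [subst: {d:=a} | 4 pending]
  bind c := Int
step 5: unify Int ~ a  [subst: {d:=a, c:=Int} | 3 pending]
  bind a := Int
step 6: unify b ~ Int  [subst: {d:=a, c:=Int, a:=Int} | 2 pending]
  bind b := Int
step 7: unify Int ~ ((Int -> Int) -> (Bool -> Int))  [subst: {d:=a, c:=Int, a:=Int, b:=Int} | 1 pending]
  clash: Int vs ((Int -> Int) -> (Bool -> Int))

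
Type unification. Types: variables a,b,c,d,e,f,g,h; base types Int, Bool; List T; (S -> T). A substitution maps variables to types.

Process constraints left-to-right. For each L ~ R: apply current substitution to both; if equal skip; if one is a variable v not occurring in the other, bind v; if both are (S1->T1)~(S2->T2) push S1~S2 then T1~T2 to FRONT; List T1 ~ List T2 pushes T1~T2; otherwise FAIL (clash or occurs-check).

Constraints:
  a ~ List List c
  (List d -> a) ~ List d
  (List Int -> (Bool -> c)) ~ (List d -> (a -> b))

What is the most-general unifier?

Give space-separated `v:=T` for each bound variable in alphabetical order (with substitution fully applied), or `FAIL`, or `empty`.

Answer: FAIL

Derivation:
step 1: unify a ~ List List c  [subst: {-} | 2 pending]
  bind a := List List c
step 2: unify (List d -> List List c) ~ List d  [subst: {a:=List List c} | 1 pending]
  clash: (List d -> List List c) vs List d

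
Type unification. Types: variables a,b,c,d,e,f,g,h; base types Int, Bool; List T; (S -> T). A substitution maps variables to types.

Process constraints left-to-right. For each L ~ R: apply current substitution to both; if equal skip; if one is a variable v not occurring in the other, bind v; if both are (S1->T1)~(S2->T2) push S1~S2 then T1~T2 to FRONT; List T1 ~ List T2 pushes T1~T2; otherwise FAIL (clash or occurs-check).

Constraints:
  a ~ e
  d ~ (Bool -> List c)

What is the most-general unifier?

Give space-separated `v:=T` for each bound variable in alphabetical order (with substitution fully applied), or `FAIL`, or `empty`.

step 1: unify a ~ e  [subst: {-} | 1 pending]
  bind a := e
step 2: unify d ~ (Bool -> List c)  [subst: {a:=e} | 0 pending]
  bind d := (Bool -> List c)

Answer: a:=e d:=(Bool -> List c)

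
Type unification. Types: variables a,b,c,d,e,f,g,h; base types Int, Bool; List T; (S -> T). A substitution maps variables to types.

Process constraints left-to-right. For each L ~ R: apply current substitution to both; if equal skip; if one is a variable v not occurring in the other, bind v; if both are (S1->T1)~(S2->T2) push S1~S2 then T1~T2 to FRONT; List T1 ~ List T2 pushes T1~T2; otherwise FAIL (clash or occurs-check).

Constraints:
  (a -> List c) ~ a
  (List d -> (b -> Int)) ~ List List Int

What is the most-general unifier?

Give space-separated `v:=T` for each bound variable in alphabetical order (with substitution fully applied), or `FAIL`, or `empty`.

step 1: unify (a -> List c) ~ a  [subst: {-} | 1 pending]
  occurs-check fail

Answer: FAIL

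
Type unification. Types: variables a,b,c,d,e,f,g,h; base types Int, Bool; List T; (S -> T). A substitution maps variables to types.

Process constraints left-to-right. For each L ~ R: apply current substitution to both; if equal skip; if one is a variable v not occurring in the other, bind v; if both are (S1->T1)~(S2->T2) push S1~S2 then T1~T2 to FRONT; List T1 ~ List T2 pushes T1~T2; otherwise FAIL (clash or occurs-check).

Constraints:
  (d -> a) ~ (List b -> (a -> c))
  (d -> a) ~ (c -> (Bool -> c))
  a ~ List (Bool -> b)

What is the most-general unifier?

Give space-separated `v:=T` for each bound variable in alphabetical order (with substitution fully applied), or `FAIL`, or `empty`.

step 1: unify (d -> a) ~ (List b -> (a -> c))  [subst: {-} | 2 pending]
  -> decompose arrow: push d~List b, a~(a -> c)
step 2: unify d ~ List b  [subst: {-} | 3 pending]
  bind d := List b
step 3: unify a ~ (a -> c)  [subst: {d:=List b} | 2 pending]
  occurs-check fail: a in (a -> c)

Answer: FAIL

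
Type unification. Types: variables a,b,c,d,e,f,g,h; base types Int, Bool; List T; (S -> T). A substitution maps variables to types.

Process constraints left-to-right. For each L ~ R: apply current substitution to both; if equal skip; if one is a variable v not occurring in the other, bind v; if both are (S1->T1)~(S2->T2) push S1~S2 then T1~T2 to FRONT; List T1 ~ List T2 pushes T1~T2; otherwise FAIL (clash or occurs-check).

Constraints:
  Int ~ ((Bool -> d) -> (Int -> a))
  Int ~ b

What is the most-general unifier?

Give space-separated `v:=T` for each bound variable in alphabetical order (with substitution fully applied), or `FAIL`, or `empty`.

Answer: FAIL

Derivation:
step 1: unify Int ~ ((Bool -> d) -> (Int -> a))  [subst: {-} | 1 pending]
  clash: Int vs ((Bool -> d) -> (Int -> a))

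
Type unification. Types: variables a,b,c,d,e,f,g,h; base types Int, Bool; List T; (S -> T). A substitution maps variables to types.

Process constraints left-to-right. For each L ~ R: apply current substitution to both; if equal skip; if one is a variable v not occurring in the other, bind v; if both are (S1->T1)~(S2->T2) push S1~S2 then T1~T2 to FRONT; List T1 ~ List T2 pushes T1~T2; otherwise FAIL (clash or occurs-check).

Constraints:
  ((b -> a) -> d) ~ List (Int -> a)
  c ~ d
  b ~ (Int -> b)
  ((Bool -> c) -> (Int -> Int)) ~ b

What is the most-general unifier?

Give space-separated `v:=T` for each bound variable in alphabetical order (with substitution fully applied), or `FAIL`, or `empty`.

step 1: unify ((b -> a) -> d) ~ List (Int -> a)  [subst: {-} | 3 pending]
  clash: ((b -> a) -> d) vs List (Int -> a)

Answer: FAIL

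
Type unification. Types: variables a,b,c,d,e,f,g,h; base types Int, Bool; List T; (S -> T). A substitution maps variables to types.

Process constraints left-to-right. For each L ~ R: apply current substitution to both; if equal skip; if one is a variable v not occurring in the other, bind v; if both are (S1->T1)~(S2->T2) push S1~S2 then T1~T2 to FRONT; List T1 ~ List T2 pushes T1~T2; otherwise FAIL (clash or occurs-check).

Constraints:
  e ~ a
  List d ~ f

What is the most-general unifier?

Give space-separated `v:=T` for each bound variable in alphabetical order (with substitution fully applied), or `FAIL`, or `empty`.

Answer: e:=a f:=List d

Derivation:
step 1: unify e ~ a  [subst: {-} | 1 pending]
  bind e := a
step 2: unify List d ~ f  [subst: {e:=a} | 0 pending]
  bind f := List d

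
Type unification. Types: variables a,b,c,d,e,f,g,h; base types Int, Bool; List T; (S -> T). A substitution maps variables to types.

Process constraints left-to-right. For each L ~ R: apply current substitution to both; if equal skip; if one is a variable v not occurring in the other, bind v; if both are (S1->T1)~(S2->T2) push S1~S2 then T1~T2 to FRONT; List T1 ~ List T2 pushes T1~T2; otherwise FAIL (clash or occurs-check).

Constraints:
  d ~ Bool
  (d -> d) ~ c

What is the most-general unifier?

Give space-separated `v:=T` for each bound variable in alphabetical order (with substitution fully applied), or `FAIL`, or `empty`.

step 1: unify d ~ Bool  [subst: {-} | 1 pending]
  bind d := Bool
step 2: unify (Bool -> Bool) ~ c  [subst: {d:=Bool} | 0 pending]
  bind c := (Bool -> Bool)

Answer: c:=(Bool -> Bool) d:=Bool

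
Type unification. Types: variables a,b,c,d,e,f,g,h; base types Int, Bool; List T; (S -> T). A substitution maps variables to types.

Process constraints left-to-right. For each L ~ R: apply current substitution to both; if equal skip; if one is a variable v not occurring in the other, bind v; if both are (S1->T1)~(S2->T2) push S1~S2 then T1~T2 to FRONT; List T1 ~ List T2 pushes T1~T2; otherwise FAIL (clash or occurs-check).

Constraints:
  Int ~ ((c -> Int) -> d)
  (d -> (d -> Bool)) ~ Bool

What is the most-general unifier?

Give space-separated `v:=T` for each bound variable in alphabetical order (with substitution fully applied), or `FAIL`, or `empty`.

Answer: FAIL

Derivation:
step 1: unify Int ~ ((c -> Int) -> d)  [subst: {-} | 1 pending]
  clash: Int vs ((c -> Int) -> d)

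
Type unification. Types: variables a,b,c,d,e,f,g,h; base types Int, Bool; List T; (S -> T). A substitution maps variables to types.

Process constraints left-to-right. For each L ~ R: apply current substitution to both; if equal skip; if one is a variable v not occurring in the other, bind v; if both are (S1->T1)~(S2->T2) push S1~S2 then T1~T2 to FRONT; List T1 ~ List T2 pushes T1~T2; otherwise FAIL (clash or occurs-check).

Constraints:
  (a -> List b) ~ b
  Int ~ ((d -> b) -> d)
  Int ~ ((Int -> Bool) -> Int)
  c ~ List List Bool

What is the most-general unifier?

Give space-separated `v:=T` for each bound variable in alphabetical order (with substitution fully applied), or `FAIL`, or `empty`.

Answer: FAIL

Derivation:
step 1: unify (a -> List b) ~ b  [subst: {-} | 3 pending]
  occurs-check fail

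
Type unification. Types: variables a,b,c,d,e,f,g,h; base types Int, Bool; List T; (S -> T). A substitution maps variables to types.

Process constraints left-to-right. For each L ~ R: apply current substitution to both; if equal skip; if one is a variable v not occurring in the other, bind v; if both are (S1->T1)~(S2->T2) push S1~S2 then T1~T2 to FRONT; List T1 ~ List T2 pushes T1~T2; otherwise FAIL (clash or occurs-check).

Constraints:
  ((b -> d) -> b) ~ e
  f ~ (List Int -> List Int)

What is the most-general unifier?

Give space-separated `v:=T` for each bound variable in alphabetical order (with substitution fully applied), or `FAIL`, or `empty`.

Answer: e:=((b -> d) -> b) f:=(List Int -> List Int)

Derivation:
step 1: unify ((b -> d) -> b) ~ e  [subst: {-} | 1 pending]
  bind e := ((b -> d) -> b)
step 2: unify f ~ (List Int -> List Int)  [subst: {e:=((b -> d) -> b)} | 0 pending]
  bind f := (List Int -> List Int)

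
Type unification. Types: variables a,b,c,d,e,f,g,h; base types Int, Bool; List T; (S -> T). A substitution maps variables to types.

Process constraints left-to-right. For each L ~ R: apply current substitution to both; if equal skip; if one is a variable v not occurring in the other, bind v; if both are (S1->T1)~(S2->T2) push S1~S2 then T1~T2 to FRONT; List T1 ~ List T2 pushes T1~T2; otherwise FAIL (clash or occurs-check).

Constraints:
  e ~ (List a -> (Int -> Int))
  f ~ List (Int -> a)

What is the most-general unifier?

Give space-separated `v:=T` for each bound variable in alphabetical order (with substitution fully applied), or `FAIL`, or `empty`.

step 1: unify e ~ (List a -> (Int -> Int))  [subst: {-} | 1 pending]
  bind e := (List a -> (Int -> Int))
step 2: unify f ~ List (Int -> a)  [subst: {e:=(List a -> (Int -> Int))} | 0 pending]
  bind f := List (Int -> a)

Answer: e:=(List a -> (Int -> Int)) f:=List (Int -> a)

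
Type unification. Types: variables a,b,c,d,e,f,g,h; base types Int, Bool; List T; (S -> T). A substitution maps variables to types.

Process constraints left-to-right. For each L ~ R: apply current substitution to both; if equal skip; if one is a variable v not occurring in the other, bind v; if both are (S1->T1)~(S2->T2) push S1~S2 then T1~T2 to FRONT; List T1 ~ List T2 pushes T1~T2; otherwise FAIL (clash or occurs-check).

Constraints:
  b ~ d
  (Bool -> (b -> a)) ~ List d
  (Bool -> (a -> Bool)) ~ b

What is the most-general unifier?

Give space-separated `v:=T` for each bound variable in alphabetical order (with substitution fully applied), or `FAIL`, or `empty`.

step 1: unify b ~ d  [subst: {-} | 2 pending]
  bind b := d
step 2: unify (Bool -> (d -> a)) ~ List d  [subst: {b:=d} | 1 pending]
  clash: (Bool -> (d -> a)) vs List d

Answer: FAIL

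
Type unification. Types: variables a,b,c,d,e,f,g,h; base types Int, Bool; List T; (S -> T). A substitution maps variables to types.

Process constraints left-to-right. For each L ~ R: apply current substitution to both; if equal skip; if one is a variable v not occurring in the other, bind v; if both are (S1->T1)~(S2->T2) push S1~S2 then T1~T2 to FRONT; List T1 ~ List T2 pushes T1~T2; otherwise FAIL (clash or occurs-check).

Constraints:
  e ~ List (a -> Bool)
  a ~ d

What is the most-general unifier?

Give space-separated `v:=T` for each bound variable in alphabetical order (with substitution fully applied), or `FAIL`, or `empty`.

Answer: a:=d e:=List (d -> Bool)

Derivation:
step 1: unify e ~ List (a -> Bool)  [subst: {-} | 1 pending]
  bind e := List (a -> Bool)
step 2: unify a ~ d  [subst: {e:=List (a -> Bool)} | 0 pending]
  bind a := d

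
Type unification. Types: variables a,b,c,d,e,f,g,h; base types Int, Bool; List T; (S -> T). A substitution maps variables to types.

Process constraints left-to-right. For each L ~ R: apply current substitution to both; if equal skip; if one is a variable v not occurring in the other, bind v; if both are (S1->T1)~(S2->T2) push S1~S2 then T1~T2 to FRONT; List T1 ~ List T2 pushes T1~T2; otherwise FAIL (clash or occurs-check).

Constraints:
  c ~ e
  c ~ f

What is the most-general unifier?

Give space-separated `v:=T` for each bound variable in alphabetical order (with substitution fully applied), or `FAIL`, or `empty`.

Answer: c:=f e:=f

Derivation:
step 1: unify c ~ e  [subst: {-} | 1 pending]
  bind c := e
step 2: unify e ~ f  [subst: {c:=e} | 0 pending]
  bind e := f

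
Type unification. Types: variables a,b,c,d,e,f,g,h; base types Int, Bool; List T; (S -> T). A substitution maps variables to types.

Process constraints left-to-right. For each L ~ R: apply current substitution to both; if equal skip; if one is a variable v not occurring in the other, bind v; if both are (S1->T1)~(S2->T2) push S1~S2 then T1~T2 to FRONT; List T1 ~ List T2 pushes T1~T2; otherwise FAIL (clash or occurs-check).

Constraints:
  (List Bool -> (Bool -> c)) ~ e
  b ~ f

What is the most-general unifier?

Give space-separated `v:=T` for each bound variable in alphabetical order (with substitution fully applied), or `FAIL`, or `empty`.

Answer: b:=f e:=(List Bool -> (Bool -> c))

Derivation:
step 1: unify (List Bool -> (Bool -> c)) ~ e  [subst: {-} | 1 pending]
  bind e := (List Bool -> (Bool -> c))
step 2: unify b ~ f  [subst: {e:=(List Bool -> (Bool -> c))} | 0 pending]
  bind b := f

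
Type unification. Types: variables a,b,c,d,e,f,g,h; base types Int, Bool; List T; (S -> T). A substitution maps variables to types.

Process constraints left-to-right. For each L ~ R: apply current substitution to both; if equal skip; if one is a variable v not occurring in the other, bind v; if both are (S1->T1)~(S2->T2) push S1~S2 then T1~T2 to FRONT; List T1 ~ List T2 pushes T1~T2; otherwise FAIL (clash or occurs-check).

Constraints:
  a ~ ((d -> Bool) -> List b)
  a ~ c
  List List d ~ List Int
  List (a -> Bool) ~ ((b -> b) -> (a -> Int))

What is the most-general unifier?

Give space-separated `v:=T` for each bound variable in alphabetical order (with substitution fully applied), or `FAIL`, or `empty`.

Answer: FAIL

Derivation:
step 1: unify a ~ ((d -> Bool) -> List b)  [subst: {-} | 3 pending]
  bind a := ((d -> Bool) -> List b)
step 2: unify ((d -> Bool) -> List b) ~ c  [subst: {a:=((d -> Bool) -> List b)} | 2 pending]
  bind c := ((d -> Bool) -> List b)
step 3: unify List List d ~ List Int  [subst: {a:=((d -> Bool) -> List b), c:=((d -> Bool) -> List b)} | 1 pending]
  -> decompose List: push List d~Int
step 4: unify List d ~ Int  [subst: {a:=((d -> Bool) -> List b), c:=((d -> Bool) -> List b)} | 1 pending]
  clash: List d vs Int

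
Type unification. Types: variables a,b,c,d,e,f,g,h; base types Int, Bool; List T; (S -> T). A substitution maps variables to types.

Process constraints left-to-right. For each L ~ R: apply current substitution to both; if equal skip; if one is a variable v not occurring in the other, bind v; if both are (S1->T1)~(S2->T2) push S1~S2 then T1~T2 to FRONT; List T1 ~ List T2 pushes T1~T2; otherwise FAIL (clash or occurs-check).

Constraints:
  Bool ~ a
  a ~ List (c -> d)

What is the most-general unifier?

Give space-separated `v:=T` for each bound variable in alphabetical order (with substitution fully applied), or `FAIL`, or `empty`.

step 1: unify Bool ~ a  [subst: {-} | 1 pending]
  bind a := Bool
step 2: unify Bool ~ List (c -> d)  [subst: {a:=Bool} | 0 pending]
  clash: Bool vs List (c -> d)

Answer: FAIL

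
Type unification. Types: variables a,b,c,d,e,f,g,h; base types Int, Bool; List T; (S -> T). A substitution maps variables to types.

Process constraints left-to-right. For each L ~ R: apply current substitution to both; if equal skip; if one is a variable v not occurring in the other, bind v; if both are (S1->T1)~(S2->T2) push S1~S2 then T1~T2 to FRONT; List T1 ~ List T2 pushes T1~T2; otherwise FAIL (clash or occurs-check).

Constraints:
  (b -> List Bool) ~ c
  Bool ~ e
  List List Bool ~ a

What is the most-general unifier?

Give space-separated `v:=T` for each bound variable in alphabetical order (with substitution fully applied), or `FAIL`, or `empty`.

Answer: a:=List List Bool c:=(b -> List Bool) e:=Bool

Derivation:
step 1: unify (b -> List Bool) ~ c  [subst: {-} | 2 pending]
  bind c := (b -> List Bool)
step 2: unify Bool ~ e  [subst: {c:=(b -> List Bool)} | 1 pending]
  bind e := Bool
step 3: unify List List Bool ~ a  [subst: {c:=(b -> List Bool), e:=Bool} | 0 pending]
  bind a := List List Bool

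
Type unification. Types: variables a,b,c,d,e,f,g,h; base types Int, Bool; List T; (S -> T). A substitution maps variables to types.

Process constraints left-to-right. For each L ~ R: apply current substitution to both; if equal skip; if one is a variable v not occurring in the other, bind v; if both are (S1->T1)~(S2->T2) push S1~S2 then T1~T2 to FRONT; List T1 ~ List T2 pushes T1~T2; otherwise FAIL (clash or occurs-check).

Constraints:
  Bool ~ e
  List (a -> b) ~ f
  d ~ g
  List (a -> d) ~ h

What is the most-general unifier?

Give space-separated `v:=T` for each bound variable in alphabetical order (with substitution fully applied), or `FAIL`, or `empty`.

Answer: d:=g e:=Bool f:=List (a -> b) h:=List (a -> g)

Derivation:
step 1: unify Bool ~ e  [subst: {-} | 3 pending]
  bind e := Bool
step 2: unify List (a -> b) ~ f  [subst: {e:=Bool} | 2 pending]
  bind f := List (a -> b)
step 3: unify d ~ g  [subst: {e:=Bool, f:=List (a -> b)} | 1 pending]
  bind d := g
step 4: unify List (a -> g) ~ h  [subst: {e:=Bool, f:=List (a -> b), d:=g} | 0 pending]
  bind h := List (a -> g)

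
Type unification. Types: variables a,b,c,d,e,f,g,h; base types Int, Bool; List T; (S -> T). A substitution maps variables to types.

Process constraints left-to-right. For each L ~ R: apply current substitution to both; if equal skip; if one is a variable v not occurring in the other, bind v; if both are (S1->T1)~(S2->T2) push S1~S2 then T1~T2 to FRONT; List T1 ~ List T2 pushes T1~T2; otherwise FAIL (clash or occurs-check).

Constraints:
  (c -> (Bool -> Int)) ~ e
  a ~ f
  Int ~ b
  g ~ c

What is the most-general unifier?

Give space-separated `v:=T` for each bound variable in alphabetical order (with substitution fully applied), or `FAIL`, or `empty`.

Answer: a:=f b:=Int e:=(c -> (Bool -> Int)) g:=c

Derivation:
step 1: unify (c -> (Bool -> Int)) ~ e  [subst: {-} | 3 pending]
  bind e := (c -> (Bool -> Int))
step 2: unify a ~ f  [subst: {e:=(c -> (Bool -> Int))} | 2 pending]
  bind a := f
step 3: unify Int ~ b  [subst: {e:=(c -> (Bool -> Int)), a:=f} | 1 pending]
  bind b := Int
step 4: unify g ~ c  [subst: {e:=(c -> (Bool -> Int)), a:=f, b:=Int} | 0 pending]
  bind g := c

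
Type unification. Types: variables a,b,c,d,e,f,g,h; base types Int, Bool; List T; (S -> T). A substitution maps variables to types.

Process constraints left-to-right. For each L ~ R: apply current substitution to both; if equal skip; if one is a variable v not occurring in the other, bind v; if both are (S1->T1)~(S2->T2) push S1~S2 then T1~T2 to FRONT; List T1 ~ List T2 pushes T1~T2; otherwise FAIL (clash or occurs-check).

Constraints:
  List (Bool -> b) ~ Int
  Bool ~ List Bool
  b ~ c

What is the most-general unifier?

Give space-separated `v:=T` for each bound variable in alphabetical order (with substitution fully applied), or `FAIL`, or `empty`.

Answer: FAIL

Derivation:
step 1: unify List (Bool -> b) ~ Int  [subst: {-} | 2 pending]
  clash: List (Bool -> b) vs Int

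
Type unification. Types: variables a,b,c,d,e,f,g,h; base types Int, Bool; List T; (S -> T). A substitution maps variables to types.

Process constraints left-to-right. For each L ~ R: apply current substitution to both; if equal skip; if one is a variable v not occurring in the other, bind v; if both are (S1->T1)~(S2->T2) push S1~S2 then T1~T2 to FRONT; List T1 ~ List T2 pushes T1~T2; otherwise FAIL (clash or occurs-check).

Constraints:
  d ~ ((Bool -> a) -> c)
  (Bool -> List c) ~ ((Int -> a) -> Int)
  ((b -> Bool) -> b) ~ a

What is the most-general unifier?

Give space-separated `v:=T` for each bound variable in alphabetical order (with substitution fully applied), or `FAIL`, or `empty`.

Answer: FAIL

Derivation:
step 1: unify d ~ ((Bool -> a) -> c)  [subst: {-} | 2 pending]
  bind d := ((Bool -> a) -> c)
step 2: unify (Bool -> List c) ~ ((Int -> a) -> Int)  [subst: {d:=((Bool -> a) -> c)} | 1 pending]
  -> decompose arrow: push Bool~(Int -> a), List c~Int
step 3: unify Bool ~ (Int -> a)  [subst: {d:=((Bool -> a) -> c)} | 2 pending]
  clash: Bool vs (Int -> a)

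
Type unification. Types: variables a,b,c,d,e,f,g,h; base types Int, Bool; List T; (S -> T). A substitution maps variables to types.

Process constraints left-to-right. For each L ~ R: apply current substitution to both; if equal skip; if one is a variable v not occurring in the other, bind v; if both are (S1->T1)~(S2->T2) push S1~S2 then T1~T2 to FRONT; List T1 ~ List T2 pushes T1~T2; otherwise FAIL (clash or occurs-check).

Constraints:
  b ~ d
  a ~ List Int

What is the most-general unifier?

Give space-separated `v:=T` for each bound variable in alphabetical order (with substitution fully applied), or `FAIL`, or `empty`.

step 1: unify b ~ d  [subst: {-} | 1 pending]
  bind b := d
step 2: unify a ~ List Int  [subst: {b:=d} | 0 pending]
  bind a := List Int

Answer: a:=List Int b:=d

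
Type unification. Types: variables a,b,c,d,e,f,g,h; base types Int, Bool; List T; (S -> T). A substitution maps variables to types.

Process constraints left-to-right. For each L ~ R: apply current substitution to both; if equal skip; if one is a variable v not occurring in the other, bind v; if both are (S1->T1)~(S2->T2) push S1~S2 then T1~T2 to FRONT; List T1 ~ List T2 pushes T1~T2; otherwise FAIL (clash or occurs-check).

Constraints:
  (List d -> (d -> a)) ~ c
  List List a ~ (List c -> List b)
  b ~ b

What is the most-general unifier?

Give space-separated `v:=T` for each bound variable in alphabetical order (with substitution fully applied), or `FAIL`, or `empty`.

step 1: unify (List d -> (d -> a)) ~ c  [subst: {-} | 2 pending]
  bind c := (List d -> (d -> a))
step 2: unify List List a ~ (List (List d -> (d -> a)) -> List b)  [subst: {c:=(List d -> (d -> a))} | 1 pending]
  clash: List List a vs (List (List d -> (d -> a)) -> List b)

Answer: FAIL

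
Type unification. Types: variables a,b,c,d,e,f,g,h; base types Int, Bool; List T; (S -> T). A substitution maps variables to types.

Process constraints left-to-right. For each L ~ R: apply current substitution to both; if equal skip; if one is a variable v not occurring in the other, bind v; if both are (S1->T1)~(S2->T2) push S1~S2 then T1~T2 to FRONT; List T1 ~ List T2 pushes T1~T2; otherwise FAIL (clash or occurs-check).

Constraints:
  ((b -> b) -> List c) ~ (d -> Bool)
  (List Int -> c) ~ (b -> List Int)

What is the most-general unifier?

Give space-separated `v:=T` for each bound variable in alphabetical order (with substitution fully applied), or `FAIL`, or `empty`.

Answer: FAIL

Derivation:
step 1: unify ((b -> b) -> List c) ~ (d -> Bool)  [subst: {-} | 1 pending]
  -> decompose arrow: push (b -> b)~d, List c~Bool
step 2: unify (b -> b) ~ d  [subst: {-} | 2 pending]
  bind d := (b -> b)
step 3: unify List c ~ Bool  [subst: {d:=(b -> b)} | 1 pending]
  clash: List c vs Bool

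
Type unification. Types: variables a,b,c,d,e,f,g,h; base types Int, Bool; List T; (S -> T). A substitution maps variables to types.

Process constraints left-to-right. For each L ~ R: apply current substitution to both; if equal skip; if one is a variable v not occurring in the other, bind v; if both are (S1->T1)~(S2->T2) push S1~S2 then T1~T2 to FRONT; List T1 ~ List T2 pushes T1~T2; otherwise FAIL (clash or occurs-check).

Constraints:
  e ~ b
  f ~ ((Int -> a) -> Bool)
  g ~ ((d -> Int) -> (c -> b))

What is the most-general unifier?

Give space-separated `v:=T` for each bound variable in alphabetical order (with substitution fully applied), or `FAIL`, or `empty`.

step 1: unify e ~ b  [subst: {-} | 2 pending]
  bind e := b
step 2: unify f ~ ((Int -> a) -> Bool)  [subst: {e:=b} | 1 pending]
  bind f := ((Int -> a) -> Bool)
step 3: unify g ~ ((d -> Int) -> (c -> b))  [subst: {e:=b, f:=((Int -> a) -> Bool)} | 0 pending]
  bind g := ((d -> Int) -> (c -> b))

Answer: e:=b f:=((Int -> a) -> Bool) g:=((d -> Int) -> (c -> b))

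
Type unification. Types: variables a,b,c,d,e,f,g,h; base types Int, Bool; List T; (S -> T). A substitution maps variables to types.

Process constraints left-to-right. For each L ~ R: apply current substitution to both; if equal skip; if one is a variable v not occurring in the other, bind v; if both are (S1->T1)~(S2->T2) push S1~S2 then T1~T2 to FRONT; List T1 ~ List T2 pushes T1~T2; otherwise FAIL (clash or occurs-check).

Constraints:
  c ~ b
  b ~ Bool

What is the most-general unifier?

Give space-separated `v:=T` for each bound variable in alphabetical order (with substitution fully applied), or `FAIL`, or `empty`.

Answer: b:=Bool c:=Bool

Derivation:
step 1: unify c ~ b  [subst: {-} | 1 pending]
  bind c := b
step 2: unify b ~ Bool  [subst: {c:=b} | 0 pending]
  bind b := Bool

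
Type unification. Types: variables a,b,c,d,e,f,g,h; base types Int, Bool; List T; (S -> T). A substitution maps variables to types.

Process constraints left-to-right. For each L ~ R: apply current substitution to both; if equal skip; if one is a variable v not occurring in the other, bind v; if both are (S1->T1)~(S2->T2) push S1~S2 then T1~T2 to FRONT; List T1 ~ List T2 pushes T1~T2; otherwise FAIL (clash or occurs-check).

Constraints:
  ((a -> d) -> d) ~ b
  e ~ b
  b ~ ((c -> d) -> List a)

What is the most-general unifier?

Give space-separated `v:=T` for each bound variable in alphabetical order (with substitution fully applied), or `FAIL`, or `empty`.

Answer: a:=c b:=((c -> List c) -> List c) d:=List c e:=((c -> List c) -> List c)

Derivation:
step 1: unify ((a -> d) -> d) ~ b  [subst: {-} | 2 pending]
  bind b := ((a -> d) -> d)
step 2: unify e ~ ((a -> d) -> d)  [subst: {b:=((a -> d) -> d)} | 1 pending]
  bind e := ((a -> d) -> d)
step 3: unify ((a -> d) -> d) ~ ((c -> d) -> List a)  [subst: {b:=((a -> d) -> d), e:=((a -> d) -> d)} | 0 pending]
  -> decompose arrow: push (a -> d)~(c -> d), d~List a
step 4: unify (a -> d) ~ (c -> d)  [subst: {b:=((a -> d) -> d), e:=((a -> d) -> d)} | 1 pending]
  -> decompose arrow: push a~c, d~d
step 5: unify a ~ c  [subst: {b:=((a -> d) -> d), e:=((a -> d) -> d)} | 2 pending]
  bind a := c
step 6: unify d ~ d  [subst: {b:=((a -> d) -> d), e:=((a -> d) -> d), a:=c} | 1 pending]
  -> identical, skip
step 7: unify d ~ List c  [subst: {b:=((a -> d) -> d), e:=((a -> d) -> d), a:=c} | 0 pending]
  bind d := List c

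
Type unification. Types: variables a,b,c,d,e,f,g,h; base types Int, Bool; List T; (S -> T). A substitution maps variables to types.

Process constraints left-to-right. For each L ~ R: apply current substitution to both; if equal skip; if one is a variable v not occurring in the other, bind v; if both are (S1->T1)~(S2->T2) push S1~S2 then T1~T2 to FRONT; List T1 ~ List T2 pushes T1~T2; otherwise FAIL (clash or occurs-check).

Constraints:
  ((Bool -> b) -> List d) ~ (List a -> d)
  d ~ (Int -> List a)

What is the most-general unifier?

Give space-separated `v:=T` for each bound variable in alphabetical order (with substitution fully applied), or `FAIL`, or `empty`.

Answer: FAIL

Derivation:
step 1: unify ((Bool -> b) -> List d) ~ (List a -> d)  [subst: {-} | 1 pending]
  -> decompose arrow: push (Bool -> b)~List a, List d~d
step 2: unify (Bool -> b) ~ List a  [subst: {-} | 2 pending]
  clash: (Bool -> b) vs List a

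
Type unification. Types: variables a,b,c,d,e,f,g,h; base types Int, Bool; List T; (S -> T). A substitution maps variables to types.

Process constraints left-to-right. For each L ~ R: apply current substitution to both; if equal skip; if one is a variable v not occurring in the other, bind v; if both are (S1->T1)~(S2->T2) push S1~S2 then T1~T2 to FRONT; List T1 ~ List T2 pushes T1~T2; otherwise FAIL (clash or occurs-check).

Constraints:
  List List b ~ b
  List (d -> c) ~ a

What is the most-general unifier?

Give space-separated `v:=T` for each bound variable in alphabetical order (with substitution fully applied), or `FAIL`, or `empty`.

Answer: FAIL

Derivation:
step 1: unify List List b ~ b  [subst: {-} | 1 pending]
  occurs-check fail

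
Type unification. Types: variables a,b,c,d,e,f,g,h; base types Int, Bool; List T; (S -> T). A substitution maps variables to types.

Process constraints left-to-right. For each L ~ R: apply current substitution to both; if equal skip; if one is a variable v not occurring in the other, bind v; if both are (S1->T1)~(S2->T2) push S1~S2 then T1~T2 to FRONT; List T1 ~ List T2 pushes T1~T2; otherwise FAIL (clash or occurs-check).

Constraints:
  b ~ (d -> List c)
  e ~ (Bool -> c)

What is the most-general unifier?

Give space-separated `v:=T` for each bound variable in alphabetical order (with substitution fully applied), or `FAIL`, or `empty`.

Answer: b:=(d -> List c) e:=(Bool -> c)

Derivation:
step 1: unify b ~ (d -> List c)  [subst: {-} | 1 pending]
  bind b := (d -> List c)
step 2: unify e ~ (Bool -> c)  [subst: {b:=(d -> List c)} | 0 pending]
  bind e := (Bool -> c)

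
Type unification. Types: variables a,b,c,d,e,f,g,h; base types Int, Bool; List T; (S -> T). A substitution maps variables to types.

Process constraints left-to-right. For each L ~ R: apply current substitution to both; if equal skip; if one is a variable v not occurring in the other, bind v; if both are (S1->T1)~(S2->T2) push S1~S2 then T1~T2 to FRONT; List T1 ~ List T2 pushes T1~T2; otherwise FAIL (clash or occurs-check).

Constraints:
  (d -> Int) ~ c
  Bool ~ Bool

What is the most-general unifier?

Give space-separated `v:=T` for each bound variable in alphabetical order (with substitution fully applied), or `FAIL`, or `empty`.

Answer: c:=(d -> Int)

Derivation:
step 1: unify (d -> Int) ~ c  [subst: {-} | 1 pending]
  bind c := (d -> Int)
step 2: unify Bool ~ Bool  [subst: {c:=(d -> Int)} | 0 pending]
  -> identical, skip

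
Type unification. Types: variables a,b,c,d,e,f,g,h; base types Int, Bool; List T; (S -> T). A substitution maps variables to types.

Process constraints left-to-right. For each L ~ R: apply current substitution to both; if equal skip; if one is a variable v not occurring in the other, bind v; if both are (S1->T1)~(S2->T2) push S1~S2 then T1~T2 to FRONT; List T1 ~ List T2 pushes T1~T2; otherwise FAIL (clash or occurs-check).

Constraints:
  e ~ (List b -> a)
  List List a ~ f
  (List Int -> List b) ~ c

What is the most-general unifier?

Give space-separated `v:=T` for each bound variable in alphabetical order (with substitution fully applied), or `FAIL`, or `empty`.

Answer: c:=(List Int -> List b) e:=(List b -> a) f:=List List a

Derivation:
step 1: unify e ~ (List b -> a)  [subst: {-} | 2 pending]
  bind e := (List b -> a)
step 2: unify List List a ~ f  [subst: {e:=(List b -> a)} | 1 pending]
  bind f := List List a
step 3: unify (List Int -> List b) ~ c  [subst: {e:=(List b -> a), f:=List List a} | 0 pending]
  bind c := (List Int -> List b)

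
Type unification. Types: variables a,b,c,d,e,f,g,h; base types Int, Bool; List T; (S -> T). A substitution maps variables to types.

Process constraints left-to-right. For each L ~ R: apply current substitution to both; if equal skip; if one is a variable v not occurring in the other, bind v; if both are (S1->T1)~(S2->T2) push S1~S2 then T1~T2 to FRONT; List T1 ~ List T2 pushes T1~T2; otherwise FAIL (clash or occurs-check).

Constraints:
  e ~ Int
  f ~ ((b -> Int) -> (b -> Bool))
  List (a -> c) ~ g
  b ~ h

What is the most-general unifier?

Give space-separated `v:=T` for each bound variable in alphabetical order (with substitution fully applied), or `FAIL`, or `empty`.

Answer: b:=h e:=Int f:=((h -> Int) -> (h -> Bool)) g:=List (a -> c)

Derivation:
step 1: unify e ~ Int  [subst: {-} | 3 pending]
  bind e := Int
step 2: unify f ~ ((b -> Int) -> (b -> Bool))  [subst: {e:=Int} | 2 pending]
  bind f := ((b -> Int) -> (b -> Bool))
step 3: unify List (a -> c) ~ g  [subst: {e:=Int, f:=((b -> Int) -> (b -> Bool))} | 1 pending]
  bind g := List (a -> c)
step 4: unify b ~ h  [subst: {e:=Int, f:=((b -> Int) -> (b -> Bool)), g:=List (a -> c)} | 0 pending]
  bind b := h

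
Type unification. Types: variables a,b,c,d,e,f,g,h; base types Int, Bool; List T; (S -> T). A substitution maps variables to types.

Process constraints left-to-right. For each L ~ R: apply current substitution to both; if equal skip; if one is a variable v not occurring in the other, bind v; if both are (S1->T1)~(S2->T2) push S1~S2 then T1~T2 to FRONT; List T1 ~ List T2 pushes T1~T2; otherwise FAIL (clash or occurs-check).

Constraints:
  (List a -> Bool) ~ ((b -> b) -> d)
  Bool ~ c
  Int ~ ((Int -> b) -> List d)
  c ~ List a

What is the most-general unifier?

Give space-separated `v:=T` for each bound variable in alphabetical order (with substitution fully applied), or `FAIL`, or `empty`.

Answer: FAIL

Derivation:
step 1: unify (List a -> Bool) ~ ((b -> b) -> d)  [subst: {-} | 3 pending]
  -> decompose arrow: push List a~(b -> b), Bool~d
step 2: unify List a ~ (b -> b)  [subst: {-} | 4 pending]
  clash: List a vs (b -> b)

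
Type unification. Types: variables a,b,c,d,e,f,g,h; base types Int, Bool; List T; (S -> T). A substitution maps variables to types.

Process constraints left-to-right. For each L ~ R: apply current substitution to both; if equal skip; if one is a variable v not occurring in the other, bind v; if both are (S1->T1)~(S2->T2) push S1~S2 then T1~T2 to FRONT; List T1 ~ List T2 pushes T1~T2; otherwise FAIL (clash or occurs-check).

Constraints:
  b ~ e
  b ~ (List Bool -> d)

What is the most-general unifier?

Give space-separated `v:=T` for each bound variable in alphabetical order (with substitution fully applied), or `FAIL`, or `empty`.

step 1: unify b ~ e  [subst: {-} | 1 pending]
  bind b := e
step 2: unify e ~ (List Bool -> d)  [subst: {b:=e} | 0 pending]
  bind e := (List Bool -> d)

Answer: b:=(List Bool -> d) e:=(List Bool -> d)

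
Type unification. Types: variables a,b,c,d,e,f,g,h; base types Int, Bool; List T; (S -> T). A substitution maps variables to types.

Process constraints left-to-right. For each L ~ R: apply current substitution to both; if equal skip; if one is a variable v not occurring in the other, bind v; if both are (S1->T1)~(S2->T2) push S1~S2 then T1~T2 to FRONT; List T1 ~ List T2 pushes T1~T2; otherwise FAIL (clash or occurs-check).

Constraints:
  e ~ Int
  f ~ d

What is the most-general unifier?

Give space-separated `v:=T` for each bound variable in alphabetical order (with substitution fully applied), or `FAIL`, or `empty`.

Answer: e:=Int f:=d

Derivation:
step 1: unify e ~ Int  [subst: {-} | 1 pending]
  bind e := Int
step 2: unify f ~ d  [subst: {e:=Int} | 0 pending]
  bind f := d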